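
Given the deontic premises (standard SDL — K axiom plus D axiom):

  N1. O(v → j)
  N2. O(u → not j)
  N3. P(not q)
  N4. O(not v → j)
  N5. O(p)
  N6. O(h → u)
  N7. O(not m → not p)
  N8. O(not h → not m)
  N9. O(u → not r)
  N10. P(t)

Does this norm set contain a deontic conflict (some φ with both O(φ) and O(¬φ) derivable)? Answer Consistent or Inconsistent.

Inconsistent

By case analysis on not v: premise 4 gives O(not v → j) and premise 1 gives O(v → j), so O(j) either way.
The contrapositive of premise 2 (O(u → not j)) is O(j → not u), and O(j) is already established, so O(not u).
The contrapositive of premise 6 (O(h → u)) is O(not u → not h), and O(not u) is already established, so O(not h).
Applying K to premise 8 (O(not h → not m)) and O(not h) yields O(not m).
Applying K to premise 7 (O(not m → not p)) and O(not m) yields O(not p).
But premise 5 directly asserts O(p).
We now have both O(not p) and O(p) — p is simultaneously obligatory and forbidden, violating the D-axiom.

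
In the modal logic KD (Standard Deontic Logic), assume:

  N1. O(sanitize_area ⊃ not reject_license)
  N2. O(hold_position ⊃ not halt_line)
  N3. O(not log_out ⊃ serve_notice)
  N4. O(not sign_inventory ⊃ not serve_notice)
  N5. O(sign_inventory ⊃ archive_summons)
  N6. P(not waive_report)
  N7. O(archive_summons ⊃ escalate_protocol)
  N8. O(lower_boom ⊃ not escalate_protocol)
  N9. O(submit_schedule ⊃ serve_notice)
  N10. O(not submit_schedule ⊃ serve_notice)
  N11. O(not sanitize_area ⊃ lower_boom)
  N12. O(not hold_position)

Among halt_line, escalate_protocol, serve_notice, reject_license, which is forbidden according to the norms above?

reject_license

Premises 10 and 9 are O(not submit_schedule ⊃ serve_notice) and O(submit_schedule ⊃ serve_notice); every ideal world satisfies not submit_schedule or submit_schedule, so in either case serve_notice holds — hence O(serve_notice).
The contrapositive of premise 4 (O(not sign_inventory ⊃ not serve_notice)) is O(serve_notice ⊃ sign_inventory), and O(serve_notice) is already established, so O(sign_inventory).
From O(sign_inventory) and premise 5, O(sign_inventory ⊃ archive_summons), we obtain O(archive_summons).
With premise 7, O(archive_summons ⊃ escalate_protocol), the K-axiom yields O(escalate_protocol).
Premise 8, O(lower_boom ⊃ not escalate_protocol), contraposes to O(escalate_protocol ⊃ not lower_boom); with O(escalate_protocol) we get O(not lower_boom).
The contrapositive of premise 11 (O(not sanitize_area ⊃ lower_boom)) is O(not lower_boom ⊃ sanitize_area), and O(not lower_boom) is already established, so O(sanitize_area).
Premise 1 is O(sanitize_area ⊃ not reject_license); since O(sanitize_area), deontic closure gives O(not reject_license).
So O(not reject_license) holds, i.e. reject_license is forbidden. None of the other listed options is forbidden under the premises.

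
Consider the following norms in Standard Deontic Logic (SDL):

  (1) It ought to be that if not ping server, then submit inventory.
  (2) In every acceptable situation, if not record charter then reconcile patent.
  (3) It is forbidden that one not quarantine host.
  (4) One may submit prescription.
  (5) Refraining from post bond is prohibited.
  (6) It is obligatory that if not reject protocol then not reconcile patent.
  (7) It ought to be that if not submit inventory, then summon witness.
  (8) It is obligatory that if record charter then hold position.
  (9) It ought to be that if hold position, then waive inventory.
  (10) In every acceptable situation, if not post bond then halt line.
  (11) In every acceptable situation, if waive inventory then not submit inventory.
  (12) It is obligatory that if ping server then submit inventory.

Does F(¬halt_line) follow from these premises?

No

Premise 10 is O(¬post_bond → halt_line), but O(¬post_bond) is not derivable from the premises, so it does not yield O(halt_line).
No other premise forces O(halt_line). An ideal world satisfying every premise can still have ¬halt_line true, so F(¬halt_line) is not derivable.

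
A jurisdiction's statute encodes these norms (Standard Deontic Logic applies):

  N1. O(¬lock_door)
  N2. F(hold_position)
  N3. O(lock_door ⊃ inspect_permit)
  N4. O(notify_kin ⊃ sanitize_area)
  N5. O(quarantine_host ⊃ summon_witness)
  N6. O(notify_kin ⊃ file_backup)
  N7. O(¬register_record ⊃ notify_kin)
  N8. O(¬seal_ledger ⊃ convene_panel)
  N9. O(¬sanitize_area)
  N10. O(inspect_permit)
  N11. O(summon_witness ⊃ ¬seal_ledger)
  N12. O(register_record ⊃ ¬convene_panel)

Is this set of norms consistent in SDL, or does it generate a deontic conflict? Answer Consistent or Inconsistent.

Consistent

Premise 3 is O(lock_door ⊃ inspect_permit); even if O(inspect_permit) held, inferring O(lock_door) would be affirming the consequent — invalid.
So O(lock_door) is not derivable, and the apparent clash with O(¬lock_door) does not arise.
A world satisfying every obligation exists (e.g. convene_panel=false, file_backup=false, hold_position=false, inspect_permit=true, lock_door=false, notify_kin=false, quarantine_host=false, register_record=true, sanitize_area=false, seal_ledger=true, summon_witness=false); no atom is both obligatory and forbidden, so the set is consistent.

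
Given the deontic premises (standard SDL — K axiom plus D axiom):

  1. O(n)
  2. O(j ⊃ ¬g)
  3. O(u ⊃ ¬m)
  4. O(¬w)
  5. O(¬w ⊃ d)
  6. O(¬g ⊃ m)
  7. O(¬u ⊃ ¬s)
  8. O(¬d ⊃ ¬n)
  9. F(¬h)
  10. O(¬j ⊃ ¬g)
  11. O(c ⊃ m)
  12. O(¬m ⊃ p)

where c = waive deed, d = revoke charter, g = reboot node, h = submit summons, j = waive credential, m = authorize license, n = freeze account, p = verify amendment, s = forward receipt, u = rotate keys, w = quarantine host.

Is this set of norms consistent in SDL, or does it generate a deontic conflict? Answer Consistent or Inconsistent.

Consistent

Premise 8 is O(¬d ⊃ ¬n), but O(¬d) is not derivable from the premises, so it does not yield O(¬n).
So O(¬n) is not derivable, and the apparent clash with O(n) does not arise.
A world satisfying every obligation exists (e.g. c=false, d=true, g=false, h=true, j=false, m=true, n=true, p=false, s=false, u=false, w=false); no atom is both obligatory and forbidden, so the set is consistent.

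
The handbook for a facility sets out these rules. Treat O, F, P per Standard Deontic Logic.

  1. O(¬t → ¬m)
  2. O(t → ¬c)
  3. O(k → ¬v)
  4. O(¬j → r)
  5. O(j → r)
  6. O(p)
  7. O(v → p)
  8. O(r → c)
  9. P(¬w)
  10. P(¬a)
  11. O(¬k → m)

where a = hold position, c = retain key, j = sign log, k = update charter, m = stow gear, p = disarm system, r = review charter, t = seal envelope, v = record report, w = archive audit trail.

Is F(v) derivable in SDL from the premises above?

Yes

Premises 5 and 4 are O(j → r) and O(¬j → r); every ideal world satisfies j or ¬j, so in either case r holds — hence O(r).
With premise 8, O(r → c), the K-axiom yields O(c).
Premise 2, O(t → ¬c), contraposes to O(c → ¬t); with O(c) we get O(¬t).
With premise 1, O(¬t → ¬m), the K-axiom yields O(¬m).
The contrapositive of premise 11 (O(¬k → m)) is O(¬m → k), and O(¬m) is already established, so O(k).
With premise 3, O(k → ¬v), the K-axiom yields O(¬v).
Premises 6, 7, 9, 10 do not contribute to this derivation.
So O(¬v) holds, i.e. F(v). The claim follows.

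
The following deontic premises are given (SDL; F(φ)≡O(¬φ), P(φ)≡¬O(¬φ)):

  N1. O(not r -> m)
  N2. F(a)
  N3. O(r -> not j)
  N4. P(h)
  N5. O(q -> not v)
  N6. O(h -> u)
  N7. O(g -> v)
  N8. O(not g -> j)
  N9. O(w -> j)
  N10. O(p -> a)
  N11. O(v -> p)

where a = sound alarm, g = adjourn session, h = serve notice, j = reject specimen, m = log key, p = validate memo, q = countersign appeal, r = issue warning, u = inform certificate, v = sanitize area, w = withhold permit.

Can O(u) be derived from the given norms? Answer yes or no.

No

Premise 6 is O(h -> u), but O(h) is not derivable from the premises (the permission P(h) asserts only not O(not h), not O(h)), so it does not yield O(u).
No other premise forces O(u). An ideal world satisfying every premise can still have u false, so O(u) is not derivable.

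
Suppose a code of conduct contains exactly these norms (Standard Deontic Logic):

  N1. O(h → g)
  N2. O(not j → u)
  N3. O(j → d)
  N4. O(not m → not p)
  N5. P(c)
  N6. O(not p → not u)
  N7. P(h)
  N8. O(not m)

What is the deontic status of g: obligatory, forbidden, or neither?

Neither

Premise 1 is O(h → g), but O(h) is not derivable from the premises (the permission P(h) asserts only not O(not h), not O(h)), so it does not yield O(g).
No premise or chain of K-axiom applications forces O(g), and none forces O(not g). So g is neither obligatory nor forbidden under these norms.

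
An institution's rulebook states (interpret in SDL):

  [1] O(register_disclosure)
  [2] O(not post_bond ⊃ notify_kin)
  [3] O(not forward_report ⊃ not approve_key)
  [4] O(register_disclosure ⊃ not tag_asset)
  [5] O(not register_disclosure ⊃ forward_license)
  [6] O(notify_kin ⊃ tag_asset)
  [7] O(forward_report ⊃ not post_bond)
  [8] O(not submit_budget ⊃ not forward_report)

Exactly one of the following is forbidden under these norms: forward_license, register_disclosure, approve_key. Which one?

Premise 1 gives O(register_disclosure).
With premise 4, O(register_disclosure ⊃ not tag_asset), the K-axiom yields O(not tag_asset).
The contrapositive of premise 6 (O(notify_kin ⊃ tag_asset)) is O(not tag_asset ⊃ not notify_kin), and O(not tag_asset) is already established, so O(not notify_kin).
Premise 2 is O(not post_bond ⊃ notify_kin); contrapositively O(not notify_kin ⊃ post_bond). Since O(not notify_kin) holds, K gives O(post_bond).
The contrapositive of premise 7 (O(forward_report ⊃ not post_bond)) is O(post_bond ⊃ not forward_report), and O(post_bond) is already established, so O(not forward_report).
Applying K to premise 3 (O(not forward_report ⊃ not approve_key)) and O(not forward_report) yields O(not approve_key).
So O(not approve_key) holds, i.e. approve_key is forbidden. None of the other listed options is forbidden under the premises.

approve_key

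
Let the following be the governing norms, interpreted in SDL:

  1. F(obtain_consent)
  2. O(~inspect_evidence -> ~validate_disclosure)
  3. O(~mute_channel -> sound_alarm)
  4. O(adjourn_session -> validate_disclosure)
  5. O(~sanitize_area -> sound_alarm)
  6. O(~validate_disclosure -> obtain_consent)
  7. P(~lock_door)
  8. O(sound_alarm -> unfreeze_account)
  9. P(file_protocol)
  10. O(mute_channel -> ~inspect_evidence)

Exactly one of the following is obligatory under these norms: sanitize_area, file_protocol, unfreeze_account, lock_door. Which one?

unfreeze_account

F(obtain_consent) at premise 1 means O(~obtain_consent).
The contrapositive of premise 6 (O(~validate_disclosure -> obtain_consent)) is O(~obtain_consent -> validate_disclosure), and O(~obtain_consent) is already established, so O(validate_disclosure).
The contrapositive of premise 2 (O(~inspect_evidence -> ~validate_disclosure)) is O(validate_disclosure -> inspect_evidence), and O(validate_disclosure) is already established, so O(inspect_evidence).
Premise 10, O(mute_channel -> ~inspect_evidence), contraposes to O(inspect_evidence -> ~mute_channel); with O(inspect_evidence) we get O(~mute_channel).
From O(~mute_channel) and premise 3, O(~mute_channel -> sound_alarm), we obtain O(sound_alarm).
With premise 8, O(sound_alarm -> unfreeze_account), the K-axiom yields O(unfreeze_account).
So O(unfreeze_account) holds — unfreeze_account is obligatory. None of the other listed options is made obligatory by any chain of premises.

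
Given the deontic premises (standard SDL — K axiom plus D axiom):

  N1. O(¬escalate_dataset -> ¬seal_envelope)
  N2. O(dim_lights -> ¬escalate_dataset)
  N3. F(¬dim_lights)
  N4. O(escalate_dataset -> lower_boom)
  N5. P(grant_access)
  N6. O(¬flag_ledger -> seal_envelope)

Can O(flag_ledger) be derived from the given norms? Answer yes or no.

F(¬dim_lights) at premise 3 means O(dim_lights).
With premise 2, O(dim_lights -> ¬escalate_dataset), the K-axiom yields O(¬escalate_dataset).
Applying K to premise 1 (O(¬escalate_dataset -> ¬seal_envelope)) and O(¬escalate_dataset) yields O(¬seal_envelope).
Premise 6 is O(¬flag_ledger -> seal_envelope); contrapositively O(¬seal_envelope -> flag_ledger). Since O(¬seal_envelope) holds, K gives O(flag_ledger).
Premises 4, 5 do not contribute to this derivation.
So O(flag_ledger) follows.

Yes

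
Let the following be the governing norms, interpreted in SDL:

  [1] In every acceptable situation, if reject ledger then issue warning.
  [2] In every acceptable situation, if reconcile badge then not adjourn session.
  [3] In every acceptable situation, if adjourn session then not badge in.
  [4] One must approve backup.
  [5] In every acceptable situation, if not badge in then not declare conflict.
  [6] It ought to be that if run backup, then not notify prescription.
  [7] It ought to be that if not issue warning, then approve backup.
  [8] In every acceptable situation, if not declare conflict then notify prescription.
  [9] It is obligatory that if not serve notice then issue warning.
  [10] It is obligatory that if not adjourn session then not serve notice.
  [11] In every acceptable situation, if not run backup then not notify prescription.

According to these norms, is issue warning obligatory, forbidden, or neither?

Premises 11 and 6 cover both cases: O(¬run_backup → ¬notify_prescription) and O(run_backup → ¬notify_prescription). Since ¬run_backup ∨ run_backup is a tautology, O(¬notify_prescription) follows.
The contrapositive of premise 8 (O(¬declare_conflict → notify_prescription)) is O(¬notify_prescription → declare_conflict), and O(¬notify_prescription) is already established, so O(declare_conflict).
Premise 5 is O(¬badge_in → ¬declare_conflict); contrapositively O(declare_conflict → badge_in). Since O(declare_conflict) holds, K gives O(badge_in).
Premise 3, O(adjourn_session → ¬badge_in), contraposes to O(badge_in → ¬adjourn_session); with O(badge_in) we get O(¬adjourn_session).
With premise 10, O(¬adjourn_session → ¬serve_notice), the K-axiom yields O(¬serve_notice).
From O(¬serve_notice) and premise 9, O(¬serve_notice → issue_warning), we obtain O(issue_warning).
Premises 1, 2, 4, 7 do not contribute to this derivation.
Hence issue_warning is obligatory.

Obligatory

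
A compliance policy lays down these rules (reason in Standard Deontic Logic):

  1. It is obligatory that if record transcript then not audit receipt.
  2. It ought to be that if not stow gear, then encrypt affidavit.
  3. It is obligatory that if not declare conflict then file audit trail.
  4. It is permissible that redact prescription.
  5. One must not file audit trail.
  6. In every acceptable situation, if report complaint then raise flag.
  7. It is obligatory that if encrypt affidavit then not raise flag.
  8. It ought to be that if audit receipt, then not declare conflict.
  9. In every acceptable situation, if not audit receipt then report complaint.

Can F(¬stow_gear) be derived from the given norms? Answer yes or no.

Premise 5 is F(file_audit_trail), i.e. O(¬file_audit_trail).
Premise 3, O(¬declare_conflict → file_audit_trail), contraposes to O(¬file_audit_trail → declare_conflict); with O(¬file_audit_trail) we get O(declare_conflict).
Premise 8, O(audit_receipt → ¬declare_conflict), contraposes to O(declare_conflict → ¬audit_receipt); with O(declare_conflict) we get O(¬audit_receipt).
Premise 9 is O(¬audit_receipt → report_complaint); since O(¬audit_receipt), deontic closure gives O(report_complaint).
With premise 6, O(report_complaint → raise_flag), the K-axiom yields O(raise_flag).
Premise 7, O(encrypt_affidavit → ¬raise_flag), contraposes to O(raise_flag → ¬encrypt_affidavit); with O(raise_flag) we get O(¬encrypt_affidavit).
The contrapositive of premise 2 (O(¬stow_gear → encrypt_affidavit)) is O(¬encrypt_affidavit → stow_gear), and O(¬encrypt_affidavit) is already established, so O(stow_gear).
Premises 1, 4 do not contribute to this derivation.
So O(stow_gear) holds, i.e. F(¬stow_gear). The claim follows.

Yes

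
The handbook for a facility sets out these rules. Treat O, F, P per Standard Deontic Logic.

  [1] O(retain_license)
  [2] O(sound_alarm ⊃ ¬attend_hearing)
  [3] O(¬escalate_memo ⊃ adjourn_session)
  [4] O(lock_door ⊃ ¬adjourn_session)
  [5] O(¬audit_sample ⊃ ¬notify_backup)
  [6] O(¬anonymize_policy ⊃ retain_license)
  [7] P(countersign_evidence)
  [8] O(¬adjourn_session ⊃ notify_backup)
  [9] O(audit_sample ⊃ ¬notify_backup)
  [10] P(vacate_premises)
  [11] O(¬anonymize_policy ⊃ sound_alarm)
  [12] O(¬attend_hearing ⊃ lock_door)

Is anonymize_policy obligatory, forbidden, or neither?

Premises 5 and 9 are O(¬audit_sample ⊃ ¬notify_backup) and O(audit_sample ⊃ ¬notify_backup); every ideal world satisfies ¬audit_sample or audit_sample, so in either case ¬notify_backup holds — hence O(¬notify_backup).
Premise 8, O(¬adjourn_session ⊃ notify_backup), contraposes to O(¬notify_backup ⊃ adjourn_session); with O(¬notify_backup) we get O(adjourn_session).
Premise 4 is O(lock_door ⊃ ¬adjourn_session); contrapositively O(adjourn_session ⊃ ¬lock_door). Since O(adjourn_session) holds, K gives O(¬lock_door).
The contrapositive of premise 12 (O(¬attend_hearing ⊃ lock_door)) is O(¬lock_door ⊃ attend_hearing), and O(¬lock_door) is already established, so O(attend_hearing).
Premise 2 is O(sound_alarm ⊃ ¬attend_hearing); contrapositively O(attend_hearing ⊃ ¬sound_alarm). Since O(attend_hearing) holds, K gives O(¬sound_alarm).
Premise 11 is O(¬anonymize_policy ⊃ sound_alarm); contrapositively O(¬sound_alarm ⊃ anonymize_policy). Since O(¬sound_alarm) holds, K gives O(anonymize_policy).
Premises 1, 3, 6, 7, 10 do not contribute to this derivation.
Hence anonymize_policy is obligatory.

Obligatory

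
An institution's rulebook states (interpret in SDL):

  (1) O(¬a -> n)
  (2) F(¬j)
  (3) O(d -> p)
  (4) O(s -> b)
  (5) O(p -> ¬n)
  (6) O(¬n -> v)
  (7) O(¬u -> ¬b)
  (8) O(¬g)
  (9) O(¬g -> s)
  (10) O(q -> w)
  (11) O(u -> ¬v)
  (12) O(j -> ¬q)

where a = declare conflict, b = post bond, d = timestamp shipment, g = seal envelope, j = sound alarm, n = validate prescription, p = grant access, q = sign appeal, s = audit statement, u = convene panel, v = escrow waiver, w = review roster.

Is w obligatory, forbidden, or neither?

Neither

Premise 10 is O(q -> w), but O(q) is not derivable from the premises, so it does not yield O(w).
No premise or chain of K-axiom applications forces O(w), and none forces O(¬w). So w is neither obligatory nor forbidden under these norms.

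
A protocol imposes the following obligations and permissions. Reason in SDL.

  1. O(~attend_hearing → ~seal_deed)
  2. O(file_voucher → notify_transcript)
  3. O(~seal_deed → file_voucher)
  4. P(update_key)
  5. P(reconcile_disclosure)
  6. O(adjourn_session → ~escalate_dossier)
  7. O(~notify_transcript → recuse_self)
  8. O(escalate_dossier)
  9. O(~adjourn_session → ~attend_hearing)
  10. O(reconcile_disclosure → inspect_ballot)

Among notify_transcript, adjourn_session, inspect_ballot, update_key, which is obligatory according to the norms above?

notify_transcript

From premise 8 we have O(escalate_dossier).
Premise 6, O(adjourn_session → ~escalate_dossier), contraposes to O(escalate_dossier → ~adjourn_session); with O(escalate_dossier) we get O(~adjourn_session).
Applying K to premise 9 (O(~adjourn_session → ~attend_hearing)) and O(~adjourn_session) yields O(~attend_hearing).
Applying K to premise 1 (O(~attend_hearing → ~seal_deed)) and O(~attend_hearing) yields O(~seal_deed).
Applying K to premise 3 (O(~seal_deed → file_voucher)) and O(~seal_deed) yields O(file_voucher).
From O(file_voucher) and premise 2, O(file_voucher → notify_transcript), we obtain O(notify_transcript).
So O(notify_transcript) holds — notify_transcript is obligatory. None of the other listed options is made obligatory by any chain of premises.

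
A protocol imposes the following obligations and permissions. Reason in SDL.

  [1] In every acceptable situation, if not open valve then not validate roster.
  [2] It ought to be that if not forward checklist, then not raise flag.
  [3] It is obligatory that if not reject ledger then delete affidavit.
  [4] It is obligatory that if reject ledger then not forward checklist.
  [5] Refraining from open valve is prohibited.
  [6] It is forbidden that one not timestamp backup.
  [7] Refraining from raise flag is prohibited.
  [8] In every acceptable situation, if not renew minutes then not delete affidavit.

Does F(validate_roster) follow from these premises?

Premise 1 is O(¬open_valve → ¬validate_roster), but O(¬open_valve) is not derivable from the premises, so it does not yield O(¬validate_roster).
No other premise forces O(¬validate_roster). An ideal world satisfying every premise can still have validate_roster true, so F(validate_roster) is not derivable.

No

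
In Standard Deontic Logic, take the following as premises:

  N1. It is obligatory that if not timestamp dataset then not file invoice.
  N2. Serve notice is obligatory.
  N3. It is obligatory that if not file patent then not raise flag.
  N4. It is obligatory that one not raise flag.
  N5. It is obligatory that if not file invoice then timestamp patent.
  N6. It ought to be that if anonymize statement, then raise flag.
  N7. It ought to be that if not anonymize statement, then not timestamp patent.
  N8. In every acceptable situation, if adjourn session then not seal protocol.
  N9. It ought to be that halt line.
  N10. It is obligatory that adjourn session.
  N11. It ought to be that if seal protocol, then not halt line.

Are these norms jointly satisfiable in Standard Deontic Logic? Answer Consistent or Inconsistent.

Premise 11 is O(seal_protocol → ¬halt_line), but O(seal_protocol) is not derivable from the premises, so it does not yield O(¬halt_line).
So O(¬halt_line) is not derivable, and the apparent clash with O(halt_line) does not arise.
A world satisfying every obligation exists (e.g. adjourn_session=true, anonymize_statement=false, file_invoice=true, file_patent=false, halt_line=true, raise_flag=false, seal_protocol=false, serve_notice=true, timestamp_dataset=true, timestamp_patent=false); no atom is both obligatory and forbidden, so the set is consistent.

Consistent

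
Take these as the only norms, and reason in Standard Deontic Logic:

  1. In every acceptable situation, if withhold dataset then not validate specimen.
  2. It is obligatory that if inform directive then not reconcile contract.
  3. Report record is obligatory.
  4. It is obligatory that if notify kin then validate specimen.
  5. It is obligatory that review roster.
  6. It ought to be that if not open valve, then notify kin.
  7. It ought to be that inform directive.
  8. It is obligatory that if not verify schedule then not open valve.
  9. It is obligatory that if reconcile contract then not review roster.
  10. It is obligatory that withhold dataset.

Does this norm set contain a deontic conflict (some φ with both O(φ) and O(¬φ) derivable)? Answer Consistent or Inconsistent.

Premise 9 is O(reconcile_contract → ¬review_roster), but O(reconcile_contract) is not derivable from the premises, so it does not yield O(¬review_roster).
So O(¬review_roster) is not derivable, and the apparent clash with O(review_roster) does not arise.
A world satisfying every obligation exists (e.g. inform_directive=true, notify_kin=false, open_valve=true, reconcile_contract=false, report_record=true, review_roster=true, validate_specimen=false, verify_schedule=true, withhold_dataset=true); no atom is both obligatory and forbidden, so the set is consistent.

Consistent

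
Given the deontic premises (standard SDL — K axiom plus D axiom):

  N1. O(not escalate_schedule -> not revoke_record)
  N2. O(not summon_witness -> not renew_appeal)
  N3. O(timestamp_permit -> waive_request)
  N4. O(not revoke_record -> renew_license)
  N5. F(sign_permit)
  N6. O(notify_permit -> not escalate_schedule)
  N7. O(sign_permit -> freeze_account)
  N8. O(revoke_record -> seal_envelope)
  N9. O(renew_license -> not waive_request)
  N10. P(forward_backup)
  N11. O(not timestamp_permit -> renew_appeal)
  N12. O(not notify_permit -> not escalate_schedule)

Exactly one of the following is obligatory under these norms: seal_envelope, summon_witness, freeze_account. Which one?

summon_witness

Premises 6 and 12 are O(notify_permit -> not escalate_schedule) and O(not notify_permit -> not escalate_schedule); every ideal world satisfies notify_permit or not notify_permit, so in either case not escalate_schedule holds — hence O(not escalate_schedule).
From O(not escalate_schedule) and premise 1, O(not escalate_schedule -> not revoke_record), we obtain O(not revoke_record).
With premise 4, O(not revoke_record -> renew_license), the K-axiom yields O(renew_license).
Applying K to premise 9 (O(renew_license -> not waive_request)) and O(renew_license) yields O(not waive_request).
Premise 3 is O(timestamp_permit -> waive_request); contrapositively O(not waive_request -> not timestamp_permit). Since O(not waive_request) holds, K gives O(not timestamp_permit).
With premise 11, O(not timestamp_permit -> renew_appeal), the K-axiom yields O(renew_appeal).
The contrapositive of premise 2 (O(not summon_witness -> not renew_appeal)) is O(renew_appeal -> summon_witness), and O(renew_appeal) is already established, so O(summon_witness).
So O(summon_witness) holds — summon_witness is obligatory. None of the other listed options is made obligatory by any chain of premises.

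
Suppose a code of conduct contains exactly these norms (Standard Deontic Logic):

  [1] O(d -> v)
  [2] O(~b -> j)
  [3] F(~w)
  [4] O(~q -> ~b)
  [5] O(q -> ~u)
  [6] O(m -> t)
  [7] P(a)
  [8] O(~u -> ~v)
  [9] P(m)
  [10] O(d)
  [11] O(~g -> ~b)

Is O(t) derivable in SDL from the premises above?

Premise 6 is O(m -> t), but O(m) is not derivable from the premises (the permission P(m) asserts only ~O(~m), not O(m)), so it does not yield O(t).
No other premise forces O(t). An ideal world satisfying every premise can still have t false, so O(t) is not derivable.

No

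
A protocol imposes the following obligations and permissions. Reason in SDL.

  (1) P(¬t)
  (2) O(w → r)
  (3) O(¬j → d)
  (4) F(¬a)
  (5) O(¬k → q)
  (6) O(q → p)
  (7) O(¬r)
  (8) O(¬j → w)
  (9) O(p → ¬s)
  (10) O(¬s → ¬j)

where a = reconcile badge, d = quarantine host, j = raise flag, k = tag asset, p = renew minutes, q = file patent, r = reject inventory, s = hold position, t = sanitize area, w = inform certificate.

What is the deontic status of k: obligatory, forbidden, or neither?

Premise 7 states O(¬r) outright.
Premise 2 is O(w → r); contrapositively O(¬r → ¬w). Since O(¬r) holds, K gives O(¬w).
Premise 8 is O(¬j → w); contrapositively O(¬w → j). Since O(¬w) holds, K gives O(j).
The contrapositive of premise 10 (O(¬s → ¬j)) is O(j → s), and O(j) is already established, so O(s).
Premise 9, O(p → ¬s), contraposes to O(s → ¬p); with O(s) we get O(¬p).
Premise 6 is O(q → p); contrapositively O(¬p → ¬q). Since O(¬p) holds, K gives O(¬q).
The contrapositive of premise 5 (O(¬k → q)) is O(¬q → k), and O(¬q) is already established, so O(k).
Premises 1, 3, 4 do not contribute to this derivation.
Hence k is obligatory.

Obligatory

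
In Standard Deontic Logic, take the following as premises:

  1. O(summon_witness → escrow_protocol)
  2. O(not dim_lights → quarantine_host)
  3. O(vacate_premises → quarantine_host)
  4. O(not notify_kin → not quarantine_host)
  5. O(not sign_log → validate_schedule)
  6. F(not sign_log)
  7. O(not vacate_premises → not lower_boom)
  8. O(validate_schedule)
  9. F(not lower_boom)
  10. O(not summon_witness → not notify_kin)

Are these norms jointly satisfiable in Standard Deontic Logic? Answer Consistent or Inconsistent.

Consistent

Premise 5 is O(not sign_log → validate_schedule); even if O(validate_schedule) held, inferring O(not sign_log) would be affirming the consequent — invalid.
So O(not sign_log) is not derivable, and the apparent clash with O(sign_log) does not arise.
A world satisfying every obligation exists (e.g. dim_lights=false, escrow_protocol=true, lower_boom=true, notify_kin=true, quarantine_host=true, sign_log=true, summon_witness=true, vacate_premises=true, validate_schedule=true); no atom is both obligatory and forbidden, so the set is consistent.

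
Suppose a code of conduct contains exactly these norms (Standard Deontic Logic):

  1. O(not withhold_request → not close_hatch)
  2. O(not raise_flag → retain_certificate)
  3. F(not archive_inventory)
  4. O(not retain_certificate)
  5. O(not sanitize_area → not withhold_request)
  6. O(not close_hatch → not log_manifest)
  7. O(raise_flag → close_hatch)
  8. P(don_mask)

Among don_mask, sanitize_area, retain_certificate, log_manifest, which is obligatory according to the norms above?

From premise 4 we have O(not retain_certificate).
Premise 2 is O(not raise_flag → retain_certificate); contrapositively O(not retain_certificate → raise_flag). Since O(not retain_certificate) holds, K gives O(raise_flag).
From O(raise_flag) and premise 7, O(raise_flag → close_hatch), we obtain O(close_hatch).
The contrapositive of premise 1 (O(not withhold_request → not close_hatch)) is O(close_hatch → withhold_request), and O(close_hatch) is already established, so O(withhold_request).
Premise 5 is O(not sanitize_area → not withhold_request); contrapositively O(withhold_request → sanitize_area). Since O(withhold_request) holds, K gives O(sanitize_area).
So O(sanitize_area) holds — sanitize_area is obligatory. None of the other listed options is made obligatory by any chain of premises.

sanitize_area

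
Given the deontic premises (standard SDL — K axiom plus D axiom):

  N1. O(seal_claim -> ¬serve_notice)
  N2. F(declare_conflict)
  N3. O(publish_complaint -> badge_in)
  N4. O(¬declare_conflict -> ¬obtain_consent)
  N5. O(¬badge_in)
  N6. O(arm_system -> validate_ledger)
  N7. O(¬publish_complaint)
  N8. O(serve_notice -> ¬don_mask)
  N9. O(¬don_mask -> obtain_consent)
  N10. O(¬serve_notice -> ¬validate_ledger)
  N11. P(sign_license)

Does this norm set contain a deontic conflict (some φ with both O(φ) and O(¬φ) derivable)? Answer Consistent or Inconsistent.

Premise 3 is O(publish_complaint -> badge_in), but O(publish_complaint) is not derivable from the premises, so it does not yield O(badge_in).
So O(badge_in) is not derivable, and the apparent clash with O(¬badge_in) does not arise.
A world satisfying every obligation exists (e.g. arm_system=false, badge_in=false, declare_conflict=false, don_mask=true, obtain_consent=false, publish_complaint=false, seal_claim=false, serve_notice=false, sign_license=false, validate_ledger=false); no atom is both obligatory and forbidden, so the set is consistent.

Consistent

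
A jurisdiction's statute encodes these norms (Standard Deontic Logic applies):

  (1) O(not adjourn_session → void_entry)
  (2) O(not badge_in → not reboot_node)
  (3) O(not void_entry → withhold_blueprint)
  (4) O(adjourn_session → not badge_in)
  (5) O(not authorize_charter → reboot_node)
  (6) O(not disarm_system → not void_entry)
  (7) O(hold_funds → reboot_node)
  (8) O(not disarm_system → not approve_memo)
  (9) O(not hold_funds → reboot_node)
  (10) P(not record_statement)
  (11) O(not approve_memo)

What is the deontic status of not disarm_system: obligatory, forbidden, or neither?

Premises 7 and 9 cover both cases: O(hold_funds → reboot_node) and O(not hold_funds → reboot_node). Since hold_funds ∨ not hold_funds is a tautology, O(reboot_node) follows.
Premise 2 is O(not badge_in → not reboot_node); contrapositively O(reboot_node → badge_in). Since O(reboot_node) holds, K gives O(badge_in).
The contrapositive of premise 4 (O(adjourn_session → not badge_in)) is O(badge_in → not adjourn_session), and O(badge_in) is already established, so O(not adjourn_session).
From O(not adjourn_session) and premise 1, O(not adjourn_session → void_entry), we obtain O(void_entry).
Premise 6, O(not disarm_system → not void_entry), contraposes to O(void_entry → disarm_system); with O(void_entry) we get O(disarm_system).
Premises 3, 5, 8, 10, 11 do not contribute to this derivation.
Thus O(disarm_system), which is F(not disarm_system): not disarm_system is forbidden.

Forbidden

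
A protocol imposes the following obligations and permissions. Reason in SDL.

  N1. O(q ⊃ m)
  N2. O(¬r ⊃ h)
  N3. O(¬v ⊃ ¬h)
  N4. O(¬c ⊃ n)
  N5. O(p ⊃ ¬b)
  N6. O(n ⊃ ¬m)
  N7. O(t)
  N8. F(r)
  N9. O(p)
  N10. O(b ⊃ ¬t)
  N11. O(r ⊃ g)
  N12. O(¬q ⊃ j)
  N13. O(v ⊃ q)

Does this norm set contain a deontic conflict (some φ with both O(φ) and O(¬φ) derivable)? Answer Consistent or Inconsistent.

Premise 10 is O(b ⊃ ¬t), but O(b) is not derivable from the premises, so it does not yield O(¬t).
So O(¬t) is not derivable, and the apparent clash with O(t) does not arise.
A world satisfying every obligation exists (e.g. b=false, c=true, g=false, h=true, j=false, m=true, n=false, p=true, q=true, r=false, t=true, v=true); no atom is both obligatory and forbidden, so the set is consistent.

Consistent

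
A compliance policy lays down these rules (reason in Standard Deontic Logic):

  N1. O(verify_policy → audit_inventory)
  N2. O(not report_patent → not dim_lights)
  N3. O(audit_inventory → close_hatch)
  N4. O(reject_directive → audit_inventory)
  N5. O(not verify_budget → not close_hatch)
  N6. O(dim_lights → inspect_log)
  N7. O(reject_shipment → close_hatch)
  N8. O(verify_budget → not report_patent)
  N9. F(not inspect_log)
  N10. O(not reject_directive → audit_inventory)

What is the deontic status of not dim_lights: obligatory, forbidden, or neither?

By case analysis on not reject_directive: premise 10 gives O(not reject_directive → audit_inventory) and premise 4 gives O(reject_directive → audit_inventory), so O(audit_inventory) either way.
With premise 3, O(audit_inventory → close_hatch), the K-axiom yields O(close_hatch).
The contrapositive of premise 5 (O(not verify_budget → not close_hatch)) is O(close_hatch → verify_budget), and O(close_hatch) is already established, so O(verify_budget).
From O(verify_budget) and premise 8, O(verify_budget → not report_patent), we obtain O(not report_patent).
With premise 2, O(not report_patent → not dim_lights), the K-axiom yields O(not dim_lights).
Premises 1, 6, 7, 9 do not contribute to this derivation.
Hence not dim_lights is obligatory.

Obligatory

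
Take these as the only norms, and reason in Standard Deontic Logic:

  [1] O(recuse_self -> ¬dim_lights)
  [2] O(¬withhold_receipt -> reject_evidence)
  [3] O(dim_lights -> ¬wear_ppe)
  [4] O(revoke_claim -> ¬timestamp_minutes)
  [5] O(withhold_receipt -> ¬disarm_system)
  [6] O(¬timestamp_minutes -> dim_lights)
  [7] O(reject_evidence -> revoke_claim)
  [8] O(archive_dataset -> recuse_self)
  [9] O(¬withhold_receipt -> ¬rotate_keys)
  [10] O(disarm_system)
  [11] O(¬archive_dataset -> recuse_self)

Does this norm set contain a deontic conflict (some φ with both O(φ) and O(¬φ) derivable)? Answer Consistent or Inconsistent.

Inconsistent

Premises 11 and 8 are O(¬archive_dataset -> recuse_self) and O(archive_dataset -> recuse_self); every ideal world satisfies ¬archive_dataset or archive_dataset, so in either case recuse_self holds — hence O(recuse_self).
Applying K to premise 1 (O(recuse_self -> ¬dim_lights)) and O(recuse_self) yields O(¬dim_lights).
Premise 6, O(¬timestamp_minutes -> dim_lights), contraposes to O(¬dim_lights -> timestamp_minutes); with O(¬dim_lights) we get O(timestamp_minutes).
The contrapositive of premise 4 (O(revoke_claim -> ¬timestamp_minutes)) is O(timestamp_minutes -> ¬revoke_claim), and O(timestamp_minutes) is already established, so O(¬revoke_claim).
The contrapositive of premise 7 (O(reject_evidence -> revoke_claim)) is O(¬revoke_claim -> ¬reject_evidence), and O(¬revoke_claim) is already established, so O(¬reject_evidence).
Premise 2, O(¬withhold_receipt -> reject_evidence), contraposes to O(¬reject_evidence -> withhold_receipt); with O(¬reject_evidence) we get O(withhold_receipt).
Applying K to premise 5 (O(withhold_receipt -> ¬disarm_system)) and O(withhold_receipt) yields O(¬disarm_system).
Yet premise 10 states O(disarm_system).
We now have both O(¬disarm_system) and O(disarm_system) — disarm_system is simultaneously obligatory and forbidden, violating the D-axiom.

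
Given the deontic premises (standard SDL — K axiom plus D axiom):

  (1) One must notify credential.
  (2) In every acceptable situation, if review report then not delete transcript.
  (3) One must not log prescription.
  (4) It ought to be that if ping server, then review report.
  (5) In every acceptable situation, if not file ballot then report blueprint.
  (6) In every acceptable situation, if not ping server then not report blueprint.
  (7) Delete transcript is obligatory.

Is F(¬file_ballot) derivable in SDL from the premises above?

Yes

From premise 7 we have O(delete_transcript).
Premise 2, O(review_report → ¬delete_transcript), contraposes to O(delete_transcript → ¬review_report); with O(delete_transcript) we get O(¬review_report).
The contrapositive of premise 4 (O(ping_server → review_report)) is O(¬review_report → ¬ping_server), and O(¬review_report) is already established, so O(¬ping_server).
With premise 6, O(¬ping_server → ¬report_blueprint), the K-axiom yields O(¬report_blueprint).
The contrapositive of premise 5 (O(¬file_ballot → report_blueprint)) is O(¬report_blueprint → file_ballot), and O(¬report_blueprint) is already established, so O(file_ballot).
Premises 1, 3 do not contribute to this derivation.
So O(file_ballot) holds, i.e. F(¬file_ballot). The claim follows.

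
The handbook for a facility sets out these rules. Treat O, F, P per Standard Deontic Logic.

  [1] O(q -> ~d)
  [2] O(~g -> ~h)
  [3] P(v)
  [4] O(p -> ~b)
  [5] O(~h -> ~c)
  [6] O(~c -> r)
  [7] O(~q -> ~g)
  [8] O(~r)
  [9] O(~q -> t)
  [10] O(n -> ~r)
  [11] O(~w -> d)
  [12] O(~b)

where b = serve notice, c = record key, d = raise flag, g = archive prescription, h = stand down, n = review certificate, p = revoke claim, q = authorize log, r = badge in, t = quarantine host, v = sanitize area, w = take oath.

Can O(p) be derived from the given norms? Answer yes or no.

Premise 4 is O(p -> ~b); even if O(~b) held, inferring O(p) would be affirming the consequent — invalid.
No other premise forces O(p). An ideal world satisfying every premise can still have p false, so O(p) is not derivable.

No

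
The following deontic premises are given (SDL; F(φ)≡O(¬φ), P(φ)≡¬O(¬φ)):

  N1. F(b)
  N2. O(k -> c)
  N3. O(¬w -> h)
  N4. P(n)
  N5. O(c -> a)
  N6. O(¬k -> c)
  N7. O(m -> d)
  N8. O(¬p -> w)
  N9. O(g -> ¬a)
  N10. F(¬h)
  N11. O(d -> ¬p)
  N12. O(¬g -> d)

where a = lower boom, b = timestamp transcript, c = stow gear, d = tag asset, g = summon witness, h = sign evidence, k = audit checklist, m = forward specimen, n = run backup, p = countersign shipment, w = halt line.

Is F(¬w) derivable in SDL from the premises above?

Yes

Premises 6 and 2 cover both cases: O(¬k -> c) and O(k -> c). Since ¬k ∨ k is a tautology, O(c) follows.
With premise 5, O(c -> a), the K-axiom yields O(a).
Premise 9 is O(g -> ¬a); contrapositively O(a -> ¬g). Since O(a) holds, K gives O(¬g).
Applying K to premise 12 (O(¬g -> d)) and O(¬g) yields O(d).
From O(d) and premise 11, O(d -> ¬p), we obtain O(¬p).
From O(¬p) and premise 8, O(¬p -> w), we obtain O(w).
Premises 1, 3, 4, 7, 10 do not contribute to this derivation.
So O(w) holds, i.e. F(¬w). The claim follows.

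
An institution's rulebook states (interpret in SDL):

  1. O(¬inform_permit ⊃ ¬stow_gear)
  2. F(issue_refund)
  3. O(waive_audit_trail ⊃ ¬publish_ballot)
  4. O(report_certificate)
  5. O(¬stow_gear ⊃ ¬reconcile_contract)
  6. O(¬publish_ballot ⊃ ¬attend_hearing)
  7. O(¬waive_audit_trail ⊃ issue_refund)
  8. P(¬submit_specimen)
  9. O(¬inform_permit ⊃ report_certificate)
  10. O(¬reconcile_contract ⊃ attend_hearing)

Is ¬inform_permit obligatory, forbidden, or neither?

Premise 2, F(issue_refund), is equivalent to O(¬issue_refund).
Premise 7 is O(¬waive_audit_trail ⊃ issue_refund); contrapositively O(¬issue_refund ⊃ waive_audit_trail). Since O(¬issue_refund) holds, K gives O(waive_audit_trail).
Premise 3 is O(waive_audit_trail ⊃ ¬publish_ballot); since O(waive_audit_trail), deontic closure gives O(¬publish_ballot).
From O(¬publish_ballot) and premise 6, O(¬publish_ballot ⊃ ¬attend_hearing), we obtain O(¬attend_hearing).
The contrapositive of premise 10 (O(¬reconcile_contract ⊃ attend_hearing)) is O(¬attend_hearing ⊃ reconcile_contract), and O(¬attend_hearing) is already established, so O(reconcile_contract).
Premise 5 is O(¬stow_gear ⊃ ¬reconcile_contract); contrapositively O(reconcile_contract ⊃ stow_gear). Since O(reconcile_contract) holds, K gives O(stow_gear).
Premise 1, O(¬inform_permit ⊃ ¬stow_gear), contraposes to O(stow_gear ⊃ inform_permit); with O(stow_gear) we get O(inform_permit).
Premises 4, 8, 9 do not contribute to this derivation.
Thus O(inform_permit), which is F(¬inform_permit): ¬inform_permit is forbidden.

Forbidden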